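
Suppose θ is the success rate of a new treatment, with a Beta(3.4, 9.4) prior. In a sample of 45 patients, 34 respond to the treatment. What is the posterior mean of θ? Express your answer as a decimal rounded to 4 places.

Posterior mean ≈ 0.6471

The binomial likelihood is conjugate to the Beta prior: with 34 successes and 11 failures, the posterior is Beta(3.4+34, 9.4+11) = Beta(37.4, 20.4).
Posterior mean = α/(α+β) = 37.4/57.8 = 0.6471.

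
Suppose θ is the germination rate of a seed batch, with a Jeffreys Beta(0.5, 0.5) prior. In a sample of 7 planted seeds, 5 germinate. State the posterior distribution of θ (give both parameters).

The binomial likelihood is conjugate to the Beta prior: with 5 successes and 2 failures, the posterior is Beta(0.5+5, 0.5+2) = Beta(5.5, 2.5).

Posterior: Beta(5.5, 2.5)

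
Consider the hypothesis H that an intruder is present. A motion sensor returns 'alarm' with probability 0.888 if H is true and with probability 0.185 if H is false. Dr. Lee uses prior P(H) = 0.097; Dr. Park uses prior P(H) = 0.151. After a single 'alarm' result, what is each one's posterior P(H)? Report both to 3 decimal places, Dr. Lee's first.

The likelihood ratio for an 'alarm' result is 0.888/0.185 = 4.8000.
Dr. Lee: prior odds 0.097/0.903 = 0.10742; posterior odds 0.51561; posterior probability 0.340.
Dr. Park: prior odds 0.151/0.849 = 0.17786; posterior odds 0.85371; posterior probability 0.461.

Dr. Lee: 0.340; Dr. Park: 0.461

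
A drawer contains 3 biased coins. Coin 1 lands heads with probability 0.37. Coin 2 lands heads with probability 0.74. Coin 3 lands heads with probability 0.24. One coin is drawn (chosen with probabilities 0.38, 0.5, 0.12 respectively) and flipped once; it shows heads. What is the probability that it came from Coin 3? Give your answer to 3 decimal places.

Tabulate prior·likelihood by source: [1] prior 0.38, lik 0.37, product 0.1406; [2] prior 0.5, lik 0.74, product 0.3700; [3] prior 0.12, lik 0.24, product 0.02880.
Normalizing constant = 0.53940; the posterior for Coin 3 is its product over the sum, 0.02880/0.53940 = 0.053.

Posterior probability ≈ 0.053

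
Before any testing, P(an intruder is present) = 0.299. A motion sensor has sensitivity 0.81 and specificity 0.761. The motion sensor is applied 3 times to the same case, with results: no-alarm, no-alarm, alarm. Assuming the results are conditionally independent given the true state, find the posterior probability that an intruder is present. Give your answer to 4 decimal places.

Let H be the event that an intruder is present; start with P(H) = 0.299. P('alarm'|H) = 0.81, P('alarm'|¬H) = 0.239.
Update on result 1 ('no-alarm'): P(H) ← 0.19·0.2990 / (0.19·0.2990 + 0.761·0.7010) = 0.056810/0.59027 = 0.0962.
Update on result 2 ('no-alarm'): P(H) ← 0.19·0.0962 / (0.19·0.0962 + 0.761·0.9038) = 0.018286/0.70604 = 0.0259.
Update on result 3 ('alarm'): P(H) ← 0.81·0.0259 / (0.81·0.0259 + 0.239·0.9741) = 0.020979/0.25379 = 0.0827.

Posterior P(H) ≈ 0.0827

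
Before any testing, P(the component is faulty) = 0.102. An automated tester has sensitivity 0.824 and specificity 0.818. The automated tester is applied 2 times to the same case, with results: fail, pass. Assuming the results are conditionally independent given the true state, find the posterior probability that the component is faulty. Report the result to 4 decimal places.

Posterior P(H) ≈ 0.0996

With H the event that the component is faulty, the joint likelihood of the observed sequence is P(data|H) = 0.824·0.176 = 0.14502 and P(data|¬H) = 0.182·0.818 = 0.14888.
Bayes: P(H|data) = 0.102·0.14502 / (0.102·0.14502 + 0.898·0.14888) = 0.014792/0.14848 = 0.0996.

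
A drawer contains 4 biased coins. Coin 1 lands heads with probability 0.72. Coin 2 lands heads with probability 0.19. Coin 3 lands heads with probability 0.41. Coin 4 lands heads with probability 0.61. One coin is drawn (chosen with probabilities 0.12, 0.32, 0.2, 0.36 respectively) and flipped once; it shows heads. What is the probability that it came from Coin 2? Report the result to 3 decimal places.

Tabulate prior·likelihood by source: [1] prior 0.12, lik 0.72, product 0.08640; [2] prior 0.32, lik 0.19, product 0.06080; [3] prior 0.2, lik 0.41, product 0.08200; [4] prior 0.36, lik 0.61, product 0.2196.
Normalizing constant = 0.44880; the posterior for Coin 2 is its product over the sum, 0.06080/0.44880 = 0.135.

Posterior probability ≈ 0.135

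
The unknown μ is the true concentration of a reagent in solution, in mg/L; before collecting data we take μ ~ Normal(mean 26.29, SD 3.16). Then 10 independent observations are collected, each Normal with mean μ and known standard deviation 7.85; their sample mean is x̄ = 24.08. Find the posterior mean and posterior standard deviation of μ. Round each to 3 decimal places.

Posterior mean ≈ 24.923; posterior SD ≈ 1.952

Prior precision 1/τ₀² = 1/3.16² = 0.100144; data precision n/σ² = 10/7.85² = 0.162278.
Posterior precision = 0.100144 + 0.162278 = 0.262423, giving posterior SD = 1/√0.262423 = 1.952.
Posterior mean = (0.100144·26.29 + 0.162278·24.08) / 0.262423 = 24.923.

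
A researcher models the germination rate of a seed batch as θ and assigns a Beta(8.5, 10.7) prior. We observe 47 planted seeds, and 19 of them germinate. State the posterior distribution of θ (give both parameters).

The binomial likelihood is conjugate to the Beta prior: with 19 successes and 28 failures, the posterior is Beta(8.5+19, 10.7+28) = Beta(27.5, 38.7).

Posterior: Beta(27.5, 38.7)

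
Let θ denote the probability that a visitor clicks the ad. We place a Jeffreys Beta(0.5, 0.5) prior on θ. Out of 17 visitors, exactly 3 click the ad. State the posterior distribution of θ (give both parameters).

Posterior: Beta(3.5, 14.5)

The binomial likelihood is conjugate to the Beta prior: with 3 successes and 14 failures, the posterior is Beta(0.5+3, 0.5+14) = Beta(3.5, 14.5).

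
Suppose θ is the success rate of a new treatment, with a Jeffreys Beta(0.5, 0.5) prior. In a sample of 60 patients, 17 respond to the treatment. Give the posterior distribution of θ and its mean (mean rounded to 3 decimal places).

Observing 17 successes and 43 failures updates Beta(0.5, 0.5) by adding the success and failure counts to the two shape parameters: α = 0.5+17 = 17.5, β = 0.5+43 = 43.5.
Posterior mean = α/(α+β) = 17.5/61 = 0.287.

Posterior: Beta(17.5, 43.5); mean ≈ 0.287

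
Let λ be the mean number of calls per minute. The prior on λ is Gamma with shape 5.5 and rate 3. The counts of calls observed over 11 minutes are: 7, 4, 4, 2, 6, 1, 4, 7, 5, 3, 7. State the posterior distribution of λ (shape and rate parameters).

Posterior: Gamma(shape=55.5, rate=14)

The Poisson likelihood adds the total count to the shape and the number of exposure periods to the rate. Here ∑xᵢ = 50 and n = 11, so shape 5.5→55.5 and rate 3→14.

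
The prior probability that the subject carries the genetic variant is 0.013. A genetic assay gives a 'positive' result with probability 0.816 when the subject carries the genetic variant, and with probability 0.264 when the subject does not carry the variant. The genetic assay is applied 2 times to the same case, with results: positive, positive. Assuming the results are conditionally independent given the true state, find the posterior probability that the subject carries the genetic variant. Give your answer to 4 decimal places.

Posterior P(H) ≈ 0.1118

With H the event that the subject carries the genetic variant, the joint likelihood of the observed sequence is P(data|H) = 0.816·0.816 = 0.66586 and P(data|¬H) = 0.264·0.264 = 0.069696.
Bayes: P(H|data) = 0.013·0.66586 / (0.013·0.66586 + 0.987·0.069696) = 0.0086561/0.077446 = 0.1118.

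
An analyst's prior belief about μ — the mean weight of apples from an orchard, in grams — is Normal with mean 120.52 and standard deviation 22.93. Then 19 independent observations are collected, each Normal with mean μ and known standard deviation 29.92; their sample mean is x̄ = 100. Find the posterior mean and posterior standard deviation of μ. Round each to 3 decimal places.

Posterior mean ≈ 101.688; posterior SD ≈ 6.576

With known σ, the Normal prior is conjugate. Weight on the data is w = (n/σ²)/(n/σ² + 1/τ₀²) = 0.0212242/(0.0212242+0.00190192) = 0.91776.
Posterior mean = w·x̄ + (1−w)·μ₀ = 0.91776·100 + 0.082241·120.52 = 101.688. Posterior variance = 1/(0.0212242+0.00190192) = 43.2412, so SD = 6.576.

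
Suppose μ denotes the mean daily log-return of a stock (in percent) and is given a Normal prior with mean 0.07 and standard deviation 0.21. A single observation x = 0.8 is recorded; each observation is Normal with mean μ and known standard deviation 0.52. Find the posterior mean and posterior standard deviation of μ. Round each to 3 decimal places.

Posterior mean ≈ 0.172; posterior SD ≈ 0.195

Prior precision 1/τ₀² = 1/0.21² = 22.6757; data precision n/σ² = 1/0.52² = 3.69822.
Posterior precision = 22.6757 + 3.69822 = 26.3740, giving posterior SD = 1/√26.3740 = 0.195.
Posterior mean = (22.6757·0.07 + 3.69822·0.8) / 26.3740 = 0.172.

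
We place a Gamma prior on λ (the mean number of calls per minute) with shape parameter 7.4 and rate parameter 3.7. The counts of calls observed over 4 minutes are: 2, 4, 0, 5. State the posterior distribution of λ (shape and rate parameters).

The Poisson likelihood adds the total count to the shape and the number of exposure periods to the rate. Here ∑xᵢ = 11 and n = 4, so shape 7.4→18.4 and rate 3.7→7.7.

Posterior: Gamma(shape=18.4, rate=7.7)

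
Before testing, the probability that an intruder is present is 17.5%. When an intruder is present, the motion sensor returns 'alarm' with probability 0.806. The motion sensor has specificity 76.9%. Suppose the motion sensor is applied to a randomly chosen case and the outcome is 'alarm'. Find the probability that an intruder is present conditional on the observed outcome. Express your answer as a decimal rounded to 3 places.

P(H | E) ≈ 0.425

Write H for 'an intruder is present'. Prior odds H:¬H = 0.175/0.825 = 0.21212. For the 'alarm' outcome, the likelihood ratio is 0.806/0.231 = 3.4892.
Posterior odds = 0.21212 × 3.4892 = 0.74013, so P(H|E) = 0.74013/(1+0.74013) = 0.425.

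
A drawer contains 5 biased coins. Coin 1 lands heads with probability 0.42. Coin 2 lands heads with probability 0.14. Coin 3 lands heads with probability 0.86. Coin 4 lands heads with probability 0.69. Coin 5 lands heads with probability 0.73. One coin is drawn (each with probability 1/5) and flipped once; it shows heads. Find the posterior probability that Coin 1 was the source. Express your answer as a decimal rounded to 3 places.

P(heads|C1) = 0.42; P(heads|C2) = 0.14; P(heads|C3) = 0.86; P(heads|C4) = 0.69; P(heads|C5) = 0.73.
Prior × likelihood for each source: 0.2·0.42=0.08400, 0.2·0.14=0.02800, 0.2·0.86=0.1720, 0.2·0.69=0.1380, 0.2·0.73=0.1460. Summing gives P(heads) = 0.56800.
P(Coin 1 | heads) = 0.08400 / 0.56800 = 0.148.

Posterior probability ≈ 0.148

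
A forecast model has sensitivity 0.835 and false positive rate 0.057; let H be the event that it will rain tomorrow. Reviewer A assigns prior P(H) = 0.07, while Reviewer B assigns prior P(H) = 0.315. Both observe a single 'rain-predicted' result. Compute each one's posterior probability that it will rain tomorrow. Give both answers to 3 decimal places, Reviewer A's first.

P('+'|H) = 0.835, P('+'|¬H) = 0.057.
Reviewer A: numerator 0.835·0.07 = 0.058450; evidence = 0.058450+0.057·0.93 = 0.11146; posterior = 0.524.
Reviewer B: numerator 0.835·0.315 = 0.26303; evidence = 0.26303+0.057·0.685 = 0.30207; posterior = 0.871.

Reviewer A: 0.524; Reviewer B: 0.871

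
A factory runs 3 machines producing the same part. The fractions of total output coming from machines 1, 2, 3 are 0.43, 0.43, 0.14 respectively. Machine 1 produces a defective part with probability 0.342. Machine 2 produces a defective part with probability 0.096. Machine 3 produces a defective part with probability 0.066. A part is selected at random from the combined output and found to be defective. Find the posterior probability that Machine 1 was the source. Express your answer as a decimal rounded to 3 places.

Tabulate prior·likelihood by source: [1] prior 0.43, lik 0.342, product 0.1471; [2] prior 0.43, lik 0.096, product 0.04128; [3] prior 0.14, lik 0.066, product 0.009240.
Normalizing constant = 0.19758; the posterior for Machine 1 is its product over the sum, 0.1471/0.19758 = 0.744.

Posterior probability ≈ 0.744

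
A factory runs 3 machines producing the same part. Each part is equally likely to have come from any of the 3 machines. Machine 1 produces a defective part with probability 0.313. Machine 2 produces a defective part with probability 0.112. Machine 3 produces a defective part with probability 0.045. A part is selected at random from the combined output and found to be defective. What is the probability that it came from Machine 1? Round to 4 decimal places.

Posterior probability ≈ 0.6660

Tabulate prior·likelihood by source: [1] prior 0.333333, lik 0.313, product 0.1043; [2] prior 0.333333, lik 0.112, product 0.03733; [3] prior 0.333333, lik 0.045, product 0.01500.
Normalizing constant = 0.15667; the posterior for Machine 1 is its product over the sum, 0.1043/0.15667 = 0.6660.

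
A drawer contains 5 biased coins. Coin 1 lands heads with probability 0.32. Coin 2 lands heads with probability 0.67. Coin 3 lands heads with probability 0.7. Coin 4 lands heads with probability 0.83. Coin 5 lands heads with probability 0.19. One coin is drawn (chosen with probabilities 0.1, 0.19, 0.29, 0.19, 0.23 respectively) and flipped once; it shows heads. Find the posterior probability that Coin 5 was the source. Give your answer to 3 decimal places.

Posterior probability ≈ 0.078

P(heads|C1) = 0.32; P(heads|C2) = 0.67; P(heads|C3) = 0.7; P(heads|C4) = 0.83; P(heads|C5) = 0.19.
Prior × likelihood for each source: 0.1·0.32=0.03200, 0.19·0.67=0.1273, 0.29·0.7=0.2030, 0.19·0.83=0.1577, 0.23·0.19=0.04370. Summing gives P(heads) = 0.56370.
P(Coin 5 | heads) = 0.04370 / 0.56370 = 0.078.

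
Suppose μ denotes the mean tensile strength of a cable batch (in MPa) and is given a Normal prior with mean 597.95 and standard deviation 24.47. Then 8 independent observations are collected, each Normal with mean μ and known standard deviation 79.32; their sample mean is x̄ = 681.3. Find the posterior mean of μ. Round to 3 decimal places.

Prior precision 1/τ₀² = 1/24.47² = 0.00167006; data precision n/σ² = 8/79.32² = 0.00127152.
Posterior precision = 0.00167006 + 0.00127152 = 0.00294158.
Posterior mean = (0.00167006·597.95 + 0.00127152·681.3) / 0.00294158 = 633.979.

Posterior mean ≈ 633.979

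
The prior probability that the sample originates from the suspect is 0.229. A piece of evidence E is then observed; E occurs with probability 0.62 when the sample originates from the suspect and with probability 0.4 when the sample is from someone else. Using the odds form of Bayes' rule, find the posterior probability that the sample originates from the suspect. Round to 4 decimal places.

Posterior probability ≈ 0.3152

Prior odds = 0.229/(1−0.229) = 0.29702.
Likelihood ratio for E = 0.62/0.4 = 1.5500.
Posterior odds = prior odds × LR = 0.46038.
Posterior probability = odds/(1+odds) = 0.46038/1.4604 = 0.3152.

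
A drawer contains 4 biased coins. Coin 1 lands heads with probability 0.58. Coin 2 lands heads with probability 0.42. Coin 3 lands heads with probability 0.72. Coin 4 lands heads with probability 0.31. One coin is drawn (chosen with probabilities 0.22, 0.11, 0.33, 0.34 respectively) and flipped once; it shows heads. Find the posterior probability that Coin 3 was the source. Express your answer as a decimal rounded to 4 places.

P(heads|C1) = 0.58; P(heads|C2) = 0.42; P(heads|C3) = 0.72; P(heads|C4) = 0.31.
Prior × likelihood for each source: 0.22·0.58=0.1276, 0.11·0.42=0.04620, 0.33·0.72=0.2376, 0.34·0.31=0.1054. Summing gives P(heads) = 0.51680.
P(Coin 3 | heads) = 0.2376 / 0.51680 = 0.4598.

Posterior probability ≈ 0.4598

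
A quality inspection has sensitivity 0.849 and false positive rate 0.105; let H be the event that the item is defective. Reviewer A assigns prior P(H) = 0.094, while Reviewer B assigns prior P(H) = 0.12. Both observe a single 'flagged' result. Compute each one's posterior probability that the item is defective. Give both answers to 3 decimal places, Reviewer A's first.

Reviewer A: 0.456; Reviewer B: 0.524

P('+'|H) = 0.849, P('+'|¬H) = 0.105.
Reviewer A: numerator 0.849·0.094 = 0.079806; evidence = 0.079806+0.105·0.906 = 0.17494; posterior = 0.456.
Reviewer B: numerator 0.849·0.12 = 0.10188; evidence = 0.10188+0.105·0.88 = 0.19428; posterior = 0.524.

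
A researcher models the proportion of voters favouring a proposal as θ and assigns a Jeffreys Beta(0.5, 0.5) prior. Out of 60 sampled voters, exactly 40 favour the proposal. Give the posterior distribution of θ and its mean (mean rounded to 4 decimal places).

The binomial likelihood is conjugate to the Beta prior: with 40 successes and 20 failures, the posterior is Beta(0.5+40, 0.5+20) = Beta(40.5, 20.5).
Posterior mean = α/(α+β) = 40.5/61 = 0.6639.

Posterior: Beta(40.5, 20.5); mean ≈ 0.6639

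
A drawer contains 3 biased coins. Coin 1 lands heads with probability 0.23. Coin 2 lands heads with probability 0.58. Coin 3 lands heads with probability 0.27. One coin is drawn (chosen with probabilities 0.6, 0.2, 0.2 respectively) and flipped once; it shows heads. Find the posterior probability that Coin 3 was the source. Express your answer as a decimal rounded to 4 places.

Posterior probability ≈ 0.1753

P(heads|C1) = 0.23; P(heads|C2) = 0.58; P(heads|C3) = 0.27.
Prior × likelihood for each source: 0.6·0.23=0.1380, 0.2·0.58=0.1160, 0.2·0.27=0.05400. Summing gives P(heads) = 0.30800.
P(Coin 3 | heads) = 0.05400 / 0.30800 = 0.1753.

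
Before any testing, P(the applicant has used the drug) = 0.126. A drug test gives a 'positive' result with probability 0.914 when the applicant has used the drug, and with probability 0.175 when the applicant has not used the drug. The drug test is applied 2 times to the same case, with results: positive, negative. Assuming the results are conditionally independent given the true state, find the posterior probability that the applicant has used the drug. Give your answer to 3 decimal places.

Posterior P(H) ≈ 0.073

With H the event that the applicant has used the drug, the joint likelihood of the observed sequence is P(data|H) = 0.914·0.086 = 0.078604 and P(data|¬H) = 0.175·0.825 = 0.14437.
Bayes: P(H|data) = 0.126·0.078604 / (0.126·0.078604 + 0.874·0.14437) = 0.0099041/0.13609 = 0.0728.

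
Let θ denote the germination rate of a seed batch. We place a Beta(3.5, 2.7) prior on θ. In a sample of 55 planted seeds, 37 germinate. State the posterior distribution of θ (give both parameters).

Posterior: Beta(40.5, 20.7)

Observing 37 successes and 18 failures updates Beta(3.5, 2.7) by adding the success and failure counts to the two shape parameters: α = 3.5+37 = 40.5, β = 2.7+18 = 20.7.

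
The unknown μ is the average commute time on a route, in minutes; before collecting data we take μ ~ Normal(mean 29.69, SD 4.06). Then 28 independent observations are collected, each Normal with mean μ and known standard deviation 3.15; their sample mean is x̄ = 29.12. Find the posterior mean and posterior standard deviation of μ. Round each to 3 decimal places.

Prior precision 1/τ₀² = 1/4.06² = 0.0606664; data precision n/σ² = 28/3.15² = 2.82187.
Posterior precision = 0.0606664 + 2.82187 = 2.88254, giving posterior SD = 1/√2.88254 = 0.589.
Posterior mean = (0.0606664·29.69 + 2.82187·29.12) / 2.88254 = 29.132.

Posterior mean ≈ 29.132; posterior SD ≈ 0.589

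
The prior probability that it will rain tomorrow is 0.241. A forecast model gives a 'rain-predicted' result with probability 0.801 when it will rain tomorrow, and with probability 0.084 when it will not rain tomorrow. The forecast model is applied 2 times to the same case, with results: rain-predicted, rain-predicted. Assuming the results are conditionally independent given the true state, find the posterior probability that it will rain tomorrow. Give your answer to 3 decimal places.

Posterior P(H) ≈ 0.967

Let H be the event that it will rain tomorrow; start with P(H) = 0.241. P('rain-predicted'|H) = 0.801, P('rain-predicted'|¬H) = 0.084.
Update on result 1 ('rain-predicted'): P(H) ← 0.801·0.2410 / (0.801·0.2410 + 0.084·0.7590) = 0.19304/0.25680 = 0.7517.
Update on result 2 ('rain-predicted'): P(H) ← 0.801·0.7517 / (0.801·0.7517 + 0.084·0.2483) = 0.60213/0.62299 = 0.9665.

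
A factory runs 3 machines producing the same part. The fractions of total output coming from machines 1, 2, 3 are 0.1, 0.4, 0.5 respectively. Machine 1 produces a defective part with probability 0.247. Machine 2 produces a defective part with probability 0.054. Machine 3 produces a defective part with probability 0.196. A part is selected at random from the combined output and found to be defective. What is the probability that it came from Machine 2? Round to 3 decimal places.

Tabulate prior·likelihood by source: [1] prior 0.1, lik 0.247, product 0.02470; [2] prior 0.4, lik 0.054, product 0.02160; [3] prior 0.5, lik 0.196, product 0.09800.
Normalizing constant = 0.14430; the posterior for Machine 2 is its product over the sum, 0.02160/0.14430 = 0.150.

Posterior probability ≈ 0.150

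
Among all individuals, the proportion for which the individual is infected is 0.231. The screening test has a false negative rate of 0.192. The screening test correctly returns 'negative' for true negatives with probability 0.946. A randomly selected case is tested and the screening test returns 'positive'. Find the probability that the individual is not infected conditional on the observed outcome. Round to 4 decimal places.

P(¬H | E) ≈ 0.1820

Let H be the event that the individual is infected. P(H) = 0.231, so P(¬H) = 0.769. With E the 'positive' result, P(E|H) = 0.808 and P(E|¬H) = 0.054.
P(E) = 0.808·0.231 + 0.054·0.769 = 0.18665 + 0.041526 = 0.22817.
By Bayes' theorem, P(H|E) = 0.18665 / 0.22817 = 0.8180. Hence P(¬H|E) = 1 − 0.8180 = 0.1820.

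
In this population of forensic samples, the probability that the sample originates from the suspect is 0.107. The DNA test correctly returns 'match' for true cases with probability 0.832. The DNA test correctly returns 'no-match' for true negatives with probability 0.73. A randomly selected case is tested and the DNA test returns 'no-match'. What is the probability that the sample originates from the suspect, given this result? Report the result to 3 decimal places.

P(H | E) ≈ 0.027

Let H be the event that the sample originates from the suspect. P(H) = 0.107, so P(¬H) = 0.893. With E the 'no-match' result, P(E|H) = 0.168 and P(E|¬H) = 0.73.
P(E) = 0.168·0.107 + 0.73·0.893 = 0.017976 + 0.65189 = 0.66987.
By Bayes' theorem, P(H|E) = 0.017976 / 0.66987 = 0.027.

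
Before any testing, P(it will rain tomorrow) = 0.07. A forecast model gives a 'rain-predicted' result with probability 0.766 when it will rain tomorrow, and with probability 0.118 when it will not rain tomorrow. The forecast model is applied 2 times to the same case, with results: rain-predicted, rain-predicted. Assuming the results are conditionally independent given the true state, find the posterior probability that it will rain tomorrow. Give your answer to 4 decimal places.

Posterior P(H) ≈ 0.7603

With H the event that it will rain tomorrow, the joint likelihood of the observed sequence is P(data|H) = 0.766·0.766 = 0.58676 and P(data|¬H) = 0.118·0.118 = 0.013924.
Bayes: P(H|data) = 0.07·0.58676 / (0.07·0.58676 + 0.93·0.013924) = 0.041073/0.054022 = 0.7603.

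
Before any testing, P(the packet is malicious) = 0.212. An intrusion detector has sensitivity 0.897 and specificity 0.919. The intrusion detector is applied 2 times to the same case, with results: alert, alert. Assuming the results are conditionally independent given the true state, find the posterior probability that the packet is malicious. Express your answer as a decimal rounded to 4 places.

Let H be the event that the packet is malicious; start with P(H) = 0.212. P('alert'|H) = 0.897, P('alert'|¬H) = 0.081.
Update on result 1 ('alert'): P(H) ← 0.897·0.2120 / (0.897·0.2120 + 0.081·0.7880) = 0.19016/0.25399 = 0.7487.
Update on result 2 ('alert'): P(H) ← 0.897·0.7487 / (0.897·0.7487 + 0.081·0.2513) = 0.67158/0.69194 = 0.9706.

Posterior P(H) ≈ 0.9706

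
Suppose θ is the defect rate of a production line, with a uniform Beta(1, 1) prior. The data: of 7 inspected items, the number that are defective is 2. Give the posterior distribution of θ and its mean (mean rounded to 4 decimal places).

Posterior: Beta(3, 6); mean ≈ 0.3333

The binomial likelihood is conjugate to the Beta prior: with 2 successes and 5 failures, the posterior is Beta(1+2, 1+5) = Beta(3, 6).
Posterior mean = α/(α+β) = 3/9 = 0.3333.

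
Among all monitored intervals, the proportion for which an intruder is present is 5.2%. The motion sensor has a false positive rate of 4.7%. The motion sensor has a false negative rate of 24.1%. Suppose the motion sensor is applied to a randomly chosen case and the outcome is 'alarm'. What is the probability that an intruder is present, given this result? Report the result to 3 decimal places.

Let H be the event that an intruder is present. P(H) = 0.052, so P(¬H) = 0.948. With E the 'alarm' result, P(E|H) = 0.759 and P(E|¬H) = 0.047.
P(E) = 0.759·0.052 + 0.047·0.948 = 0.039468 + 0.044556 = 0.084024.
By Bayes' theorem, P(H|E) = 0.039468 / 0.084024 = 0.470.

P(H | E) ≈ 0.470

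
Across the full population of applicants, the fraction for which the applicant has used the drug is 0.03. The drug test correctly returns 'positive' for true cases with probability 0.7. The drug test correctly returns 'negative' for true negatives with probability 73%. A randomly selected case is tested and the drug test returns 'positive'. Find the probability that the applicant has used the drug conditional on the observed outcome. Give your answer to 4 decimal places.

P(H | E) ≈ 0.0742

Let H be the event that the applicant has used the drug. P(H) = 0.03, so P(¬H) = 0.97. With E the 'positive' result, P(E|H) = 0.7 and P(E|¬H) = 0.27.
P(E) = 0.7·0.03 + 0.27·0.97 = 0.021000 + 0.26190 = 0.28290.
By Bayes' theorem, P(H|E) = 0.021000 / 0.28290 = 0.0742.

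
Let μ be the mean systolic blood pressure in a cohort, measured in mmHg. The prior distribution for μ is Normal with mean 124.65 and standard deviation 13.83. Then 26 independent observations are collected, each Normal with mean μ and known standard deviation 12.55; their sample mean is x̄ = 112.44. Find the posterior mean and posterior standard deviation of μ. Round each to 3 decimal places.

Posterior mean ≈ 112.815; posterior SD ≈ 2.423

With known σ, the Normal prior is conjugate. Weight on the data is w = (n/σ²)/(n/σ² + 1/τ₀²) = 0.165077/(0.165077+0.00522824) = 0.96930.
Posterior mean = w·x̄ + (1−w)·μ₀ = 0.96930·112.44 + 0.030699·124.65 = 112.815. Posterior variance = 1/(0.165077+0.00522824) = 5.87182, so SD = 2.423.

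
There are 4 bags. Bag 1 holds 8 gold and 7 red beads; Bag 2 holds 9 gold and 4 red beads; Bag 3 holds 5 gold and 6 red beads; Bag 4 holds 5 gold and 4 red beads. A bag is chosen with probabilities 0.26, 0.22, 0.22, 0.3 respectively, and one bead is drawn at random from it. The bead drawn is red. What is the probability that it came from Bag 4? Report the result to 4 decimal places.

Tabulate prior·likelihood by source: [1] prior 0.26, lik 0.4667, product 0.1213; [2] prior 0.22, lik 0.3077, product 0.06769; [3] prior 0.22, lik 0.5455, product 0.1200; [4] prior 0.3, lik 0.4444, product 0.1333.
Normalizing constant = 0.44236; the posterior for Bag 4 is its product over the sum, 0.1333/0.44236 = 0.3014.

Posterior probability ≈ 0.3014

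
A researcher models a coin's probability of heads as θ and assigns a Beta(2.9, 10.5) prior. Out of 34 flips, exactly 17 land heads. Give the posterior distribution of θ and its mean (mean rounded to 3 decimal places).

Posterior: Beta(19.9, 27.5); mean ≈ 0.420

Observing 17 successes and 17 failures updates Beta(2.9, 10.5) by adding the success and failure counts to the two shape parameters: α = 2.9+17 = 19.9, β = 10.5+17 = 27.5.
E[θ | data] = 19.9/(19.9+27.5) = 0.420.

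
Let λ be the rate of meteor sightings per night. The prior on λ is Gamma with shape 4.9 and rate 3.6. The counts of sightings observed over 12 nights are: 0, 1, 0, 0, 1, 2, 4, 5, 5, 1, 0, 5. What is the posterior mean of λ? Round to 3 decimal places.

Total count ∑xᵢ = 24 over n = 12 nights.
Gamma is conjugate to the Poisson likelihood: posterior is Gamma(shape = 4.9+24 = 28.9, rate = 3.6+12 = 15.6).
Posterior mean = shape/rate = 28.9/15.6 = 1.853.

Posterior mean ≈ 1.853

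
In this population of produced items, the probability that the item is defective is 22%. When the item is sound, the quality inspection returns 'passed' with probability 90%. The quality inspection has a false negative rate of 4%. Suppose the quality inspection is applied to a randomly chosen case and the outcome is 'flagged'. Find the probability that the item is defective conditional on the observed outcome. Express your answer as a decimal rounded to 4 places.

P(H | E) ≈ 0.7303

Write H for 'the item is defective'. Prior odds H:¬H = 0.22/0.78 = 0.28205. For the 'flagged' outcome, the likelihood ratio is 0.96/0.1 = 9.6000.
Posterior odds = 0.28205 × 9.6000 = 2.7077, so P(H|E) = 2.7077/(1+2.7077) = 0.7303.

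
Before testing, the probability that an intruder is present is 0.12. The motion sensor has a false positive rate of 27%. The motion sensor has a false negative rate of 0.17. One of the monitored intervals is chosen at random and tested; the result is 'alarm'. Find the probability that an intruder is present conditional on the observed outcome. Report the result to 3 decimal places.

P(H | E) ≈ 0.295

Let H be the event that an intruder is present. P(H) = 0.12, so P(¬H) = 0.88. With E the 'alarm' result, P(E|H) = 0.83 and P(E|¬H) = 0.27.
P(E) = 0.83·0.12 + 0.27·0.88 = 0.099600 + 0.23760 = 0.33720.
By Bayes' theorem, P(H|E) = 0.099600 / 0.33720 = 0.295.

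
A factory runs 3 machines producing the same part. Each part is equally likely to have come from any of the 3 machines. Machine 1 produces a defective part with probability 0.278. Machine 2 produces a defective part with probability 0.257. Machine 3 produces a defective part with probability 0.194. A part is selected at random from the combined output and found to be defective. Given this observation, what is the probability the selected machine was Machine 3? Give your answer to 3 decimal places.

Posterior probability ≈ 0.266

Tabulate prior·likelihood by source: [1] prior 0.333333, lik 0.278, product 0.09267; [2] prior 0.333333, lik 0.257, product 0.08567; [3] prior 0.333333, lik 0.194, product 0.06467.
Normalizing constant = 0.24300; the posterior for Machine 3 is its product over the sum, 0.06467/0.24300 = 0.266.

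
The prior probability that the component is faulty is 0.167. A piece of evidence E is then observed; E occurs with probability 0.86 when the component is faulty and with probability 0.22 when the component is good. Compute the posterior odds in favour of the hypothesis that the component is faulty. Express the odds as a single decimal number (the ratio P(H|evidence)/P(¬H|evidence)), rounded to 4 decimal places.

Posterior odds ≈ 0.7837

Prior odds = 0.167/(1−0.167) = 0.20048.
Likelihood ratio for E = 0.86/0.22 = 3.9091.
Posterior odds = prior odds × LR = 0.78370.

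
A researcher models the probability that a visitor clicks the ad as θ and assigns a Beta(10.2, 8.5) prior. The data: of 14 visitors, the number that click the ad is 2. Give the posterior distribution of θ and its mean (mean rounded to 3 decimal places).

Posterior: Beta(12.2, 20.5); mean ≈ 0.373

The binomial likelihood is conjugate to the Beta prior: with 2 successes and 12 failures, the posterior is Beta(10.2+2, 8.5+12) = Beta(12.2, 20.5).
Posterior mean = α/(α+β) = 12.2/32.7 = 0.373.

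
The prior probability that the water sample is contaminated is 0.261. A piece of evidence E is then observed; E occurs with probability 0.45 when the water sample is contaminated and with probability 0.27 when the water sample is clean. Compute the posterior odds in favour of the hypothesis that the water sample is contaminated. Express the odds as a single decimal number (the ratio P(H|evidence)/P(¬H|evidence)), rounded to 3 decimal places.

Posterior odds ≈ 0.589

Prior odds = 0.261/(1−0.261) = 0.35318.
Likelihood ratio for E = 0.45/0.27 = 1.6667.
Posterior odds = prior odds × LR = 0.58863.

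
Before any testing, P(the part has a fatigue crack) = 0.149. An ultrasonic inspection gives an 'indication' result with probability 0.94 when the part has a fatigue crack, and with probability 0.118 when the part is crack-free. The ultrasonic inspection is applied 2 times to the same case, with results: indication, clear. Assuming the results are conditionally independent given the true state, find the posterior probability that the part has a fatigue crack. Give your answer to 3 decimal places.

Let H be the event that the part has a fatigue crack; start with P(H) = 0.149. P('indication'|H) = 0.94, P('indication'|¬H) = 0.118.
Update on result 1 ('indication'): P(H) ← 0.94·0.1490 / (0.94·0.1490 + 0.118·0.8510) = 0.14006/0.24048 = 0.5824.
Update on result 2 ('clear'): P(H) ← 0.06·0.5824 / (0.06·0.5824 + 0.882·0.4176) = 0.034945/0.40325 = 0.0867.

Posterior P(H) ≈ 0.087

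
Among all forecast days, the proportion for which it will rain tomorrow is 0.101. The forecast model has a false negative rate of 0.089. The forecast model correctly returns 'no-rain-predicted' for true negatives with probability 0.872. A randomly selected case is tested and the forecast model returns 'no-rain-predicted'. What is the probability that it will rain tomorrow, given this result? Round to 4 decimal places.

Write H for 'it will rain tomorrow'. Prior odds H:¬H = 0.101/0.899 = 0.11235. For the 'no-rain-predicted' outcome, the likelihood ratio is 0.089/0.872 = 0.10206.
Posterior odds = 0.11235 × 0.10206 = 0.011467, so P(H|E) = 0.011467/(1+0.011467) = 0.0113.

P(H | E) ≈ 0.0113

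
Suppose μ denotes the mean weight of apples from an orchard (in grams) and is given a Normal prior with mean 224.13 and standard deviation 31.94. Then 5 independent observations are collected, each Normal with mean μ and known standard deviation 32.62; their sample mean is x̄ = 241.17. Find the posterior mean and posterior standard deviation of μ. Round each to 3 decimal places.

Posterior mean ≈ 238.229; posterior SD ≈ 13.270

Prior precision 1/τ₀² = 1/31.94² = 0.00098023; data precision n/σ² = 5/32.62² = 0.00469896.
Posterior precision = 0.00098023 + 0.00469896 = 0.00567920, giving posterior SD = 1/√0.00567920 = 13.270.
Posterior mean = (0.00098023·224.13 + 0.00469896·241.17) / 0.00567920 = 238.229.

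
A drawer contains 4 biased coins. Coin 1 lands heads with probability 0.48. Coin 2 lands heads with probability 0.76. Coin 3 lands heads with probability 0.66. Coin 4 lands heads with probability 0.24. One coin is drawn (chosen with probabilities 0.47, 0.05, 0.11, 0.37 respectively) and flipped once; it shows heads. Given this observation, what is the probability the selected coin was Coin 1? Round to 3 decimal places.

Posterior probability ≈ 0.531

Tabulate prior·likelihood by source: [1] prior 0.47, lik 0.48, product 0.2256; [2] prior 0.05, lik 0.76, product 0.03800; [3] prior 0.11, lik 0.66, product 0.07260; [4] prior 0.37, lik 0.24, product 0.08880.
Normalizing constant = 0.42500; the posterior for Coin 1 is its product over the sum, 0.2256/0.42500 = 0.531.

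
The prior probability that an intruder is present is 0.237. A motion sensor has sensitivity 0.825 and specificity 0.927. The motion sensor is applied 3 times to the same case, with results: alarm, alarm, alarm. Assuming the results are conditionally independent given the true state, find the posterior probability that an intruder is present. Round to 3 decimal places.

Posterior P(H) ≈ 0.998

Let H be the event that an intruder is present; start with P(H) = 0.237. P('alarm'|H) = 0.825, P('alarm'|¬H) = 0.073.
Update on result 1 ('alarm'): P(H) ← 0.825·0.2370 / (0.825·0.2370 + 0.073·0.7630) = 0.19552/0.25122 = 0.7783.
Update on result 2 ('alarm'): P(H) ← 0.825·0.7783 / (0.825·0.7783 + 0.073·0.2217) = 0.64209/0.65827 = 0.9754.
Update on result 3 ('alarm'): P(H) ← 0.825·0.9754 / (0.825·0.9754 + 0.073·0.0246) = 0.80472/0.80651 = 0.9978.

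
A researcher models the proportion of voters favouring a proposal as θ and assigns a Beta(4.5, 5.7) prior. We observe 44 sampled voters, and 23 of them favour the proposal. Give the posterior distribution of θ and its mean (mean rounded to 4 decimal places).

The binomial likelihood is conjugate to the Beta prior: with 23 successes and 21 failures, the posterior is Beta(4.5+23, 5.7+21) = Beta(27.5, 26.7).
Posterior mean = α/(α+β) = 27.5/54.2 = 0.5074.

Posterior: Beta(27.5, 26.7); mean ≈ 0.5074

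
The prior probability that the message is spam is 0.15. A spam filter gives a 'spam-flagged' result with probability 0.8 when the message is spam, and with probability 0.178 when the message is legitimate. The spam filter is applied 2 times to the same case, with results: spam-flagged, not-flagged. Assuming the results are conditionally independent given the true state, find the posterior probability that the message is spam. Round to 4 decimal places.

Posterior P(H) ≈ 0.1618

Let H be the event that the message is spam; start with P(H) = 0.15. P('spam-flagged'|H) = 0.8, P('spam-flagged'|¬H) = 0.178.
Update on result 1 ('spam-flagged'): P(H) ← 0.8·0.1500 / (0.8·0.1500 + 0.178·0.8500) = 0.12000/0.27130 = 0.4423.
Update on result 2 ('not-flagged'): P(H) ← 0.2·0.4423 / (0.2·0.4423 + 0.822·0.5577) = 0.088463/0.54688 = 0.1618.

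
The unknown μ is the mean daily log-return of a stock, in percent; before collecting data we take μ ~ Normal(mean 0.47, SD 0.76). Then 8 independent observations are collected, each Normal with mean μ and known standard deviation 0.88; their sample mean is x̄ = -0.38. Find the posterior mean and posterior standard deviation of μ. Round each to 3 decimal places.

Prior precision 1/τ₀² = 1/0.76² = 1.73130; data precision n/σ² = 8/0.88² = 10.3306.
Posterior precision = 1.73130 + 10.3306 = 12.0619, giving posterior SD = 1/√12.0619 = 0.288.
Posterior mean = (1.73130·0.47 + 10.3306·-0.38) / 12.0619 = -0.258.

Posterior mean ≈ -0.258; posterior SD ≈ 0.288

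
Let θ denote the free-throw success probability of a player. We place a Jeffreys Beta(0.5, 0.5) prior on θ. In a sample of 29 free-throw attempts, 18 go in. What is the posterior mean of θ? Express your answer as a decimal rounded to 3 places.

Posterior mean ≈ 0.617

The binomial likelihood is conjugate to the Beta prior: with 18 successes and 11 failures, the posterior is Beta(0.5+18, 0.5+11) = Beta(18.5, 11.5).
E[θ | data] = 18.5/(18.5+11.5) = 0.617.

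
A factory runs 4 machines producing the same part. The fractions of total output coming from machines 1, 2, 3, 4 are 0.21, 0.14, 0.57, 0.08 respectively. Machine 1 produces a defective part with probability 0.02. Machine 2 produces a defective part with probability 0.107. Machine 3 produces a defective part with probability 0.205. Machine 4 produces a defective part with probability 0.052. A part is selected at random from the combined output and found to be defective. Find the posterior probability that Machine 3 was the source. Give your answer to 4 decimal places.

Posterior probability ≈ 0.8335

Tabulate prior·likelihood by source: [1] prior 0.21, lik 0.02, product 0.004200; [2] prior 0.14, lik 0.107, product 0.01498; [3] prior 0.57, lik 0.205, product 0.1168; [4] prior 0.08, lik 0.052, product 0.004160.
Normalizing constant = 0.14019; the posterior for Machine 3 is its product over the sum, 0.1168/0.14019 = 0.8335.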